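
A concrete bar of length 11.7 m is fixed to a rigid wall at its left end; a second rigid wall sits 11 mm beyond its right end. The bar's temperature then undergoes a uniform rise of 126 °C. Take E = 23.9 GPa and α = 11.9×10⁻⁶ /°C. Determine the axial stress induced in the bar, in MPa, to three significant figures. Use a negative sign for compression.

-13.4 MPa

Free thermal expansion αLΔT = 11.9e-6 · 11700 · 126 = 17.54 mm.
The walls engage after the gap closes; constrained expansion = 17.54 − 11 = 6.543 mm.
The walls impose strain ε = −(6.543)/11700 = -5.5923e-04; σ = Eε = 23900 · -5.5923e-04 = -13.37 MPa.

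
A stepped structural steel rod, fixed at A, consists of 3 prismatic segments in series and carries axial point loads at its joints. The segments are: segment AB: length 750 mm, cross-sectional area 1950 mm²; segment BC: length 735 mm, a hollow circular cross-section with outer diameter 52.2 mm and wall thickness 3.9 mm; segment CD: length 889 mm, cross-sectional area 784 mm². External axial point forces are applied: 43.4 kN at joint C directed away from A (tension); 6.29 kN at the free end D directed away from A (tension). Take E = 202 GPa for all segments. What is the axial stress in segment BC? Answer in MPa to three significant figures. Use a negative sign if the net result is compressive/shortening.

Internal axial forces (sectioning from the free end, tension +): N_CD = 6.29 kN, N_BC = 49.69 kN, N_AB = 49.69 kN.
A_BC = 591.8 mm².
σ_BC = N_BC/A_BC = 49690/591.8 = 83.97 MPa.

84.0 MPa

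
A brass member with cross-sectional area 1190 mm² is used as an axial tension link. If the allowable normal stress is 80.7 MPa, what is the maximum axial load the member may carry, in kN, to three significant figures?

96.0 kN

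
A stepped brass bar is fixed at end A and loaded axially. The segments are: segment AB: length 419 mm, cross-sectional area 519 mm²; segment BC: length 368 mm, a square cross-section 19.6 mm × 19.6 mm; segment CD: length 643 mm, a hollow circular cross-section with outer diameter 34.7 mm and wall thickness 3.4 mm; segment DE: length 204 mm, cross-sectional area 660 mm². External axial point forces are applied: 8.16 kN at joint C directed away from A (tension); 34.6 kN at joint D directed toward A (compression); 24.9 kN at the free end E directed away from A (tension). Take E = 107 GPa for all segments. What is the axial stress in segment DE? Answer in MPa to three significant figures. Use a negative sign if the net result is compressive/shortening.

37.7 MPa

Internal axial forces (sectioning from the free end, tension +): N_DE = 24.9 kN, N_CD = -9.7 kN, N_BC = -1.54 kN, N_AB = -1.54 kN.
σ_DE = N_DE/A_DE = 24900/660 = 37.73 MPa.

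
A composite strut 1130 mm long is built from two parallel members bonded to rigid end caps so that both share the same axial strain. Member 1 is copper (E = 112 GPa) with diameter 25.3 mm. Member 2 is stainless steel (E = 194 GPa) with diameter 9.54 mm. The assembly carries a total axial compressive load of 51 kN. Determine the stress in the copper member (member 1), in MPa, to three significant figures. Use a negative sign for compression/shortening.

-81.4 MPa

A_1 = 502.7 mm².
A_2 = 71.48 mm².
Equal strain + equilibrium ⇒ each member carries load in proportion to AE: A₁E₁ = 56310000 N, A₂E₂ = 13870000 N, ΣAE = 70170000 N.
σ₁ = P·E₁/ΣAE = -51000·112000/70170000 = -81.4 MPa.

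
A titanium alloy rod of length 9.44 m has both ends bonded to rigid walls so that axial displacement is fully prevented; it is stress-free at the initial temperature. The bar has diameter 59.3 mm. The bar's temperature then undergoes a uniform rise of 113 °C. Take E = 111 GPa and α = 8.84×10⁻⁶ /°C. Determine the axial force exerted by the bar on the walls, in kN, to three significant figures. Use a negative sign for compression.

-306 kN

Free thermal expansion αLΔT = 8.84e-6 · 9440 · 113 = 9.43 mm.
The walls impose strain ε = −(9.43)/9440 = -9.9892e-04; σ = Eε = 111000 · -9.9892e-04 = -110.9 MPa.
Wall reaction R = σ·A = -110.9·2762 = -306200 N = -306.2 kN.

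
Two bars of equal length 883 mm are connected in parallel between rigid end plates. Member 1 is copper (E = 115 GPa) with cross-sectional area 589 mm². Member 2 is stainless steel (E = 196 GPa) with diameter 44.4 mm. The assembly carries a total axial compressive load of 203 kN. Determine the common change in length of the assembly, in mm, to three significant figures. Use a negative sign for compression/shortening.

A_2 = 1548 mm².
Equal strain + equilibrium ⇒ each member carries load in proportion to AE: A₁E₁ = 67740000 N, A₂E₂ = 303500000 N, ΣAE = 371200000 N.
δ = PL/ΣAE = -203000·883/371200000 = -0.4829 mm.

-0.483 mm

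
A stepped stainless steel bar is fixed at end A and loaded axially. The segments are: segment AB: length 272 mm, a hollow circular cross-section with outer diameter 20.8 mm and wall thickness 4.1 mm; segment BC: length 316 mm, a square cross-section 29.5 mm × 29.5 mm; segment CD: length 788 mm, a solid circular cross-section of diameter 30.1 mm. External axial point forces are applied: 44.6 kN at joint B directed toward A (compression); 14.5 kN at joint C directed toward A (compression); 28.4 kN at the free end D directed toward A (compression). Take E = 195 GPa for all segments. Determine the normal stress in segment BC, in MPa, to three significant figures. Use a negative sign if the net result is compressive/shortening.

Internal axial forces (sectioning from the free end, tension +): N_CD = -28.4 kN, N_BC = -42.9 kN, N_AB = -87.5 kN.
A_BC = 870.2 mm².
σ_BC = N_BC/A_BC = -42900/870.2 = -49.3 MPa.

-49.3 MPa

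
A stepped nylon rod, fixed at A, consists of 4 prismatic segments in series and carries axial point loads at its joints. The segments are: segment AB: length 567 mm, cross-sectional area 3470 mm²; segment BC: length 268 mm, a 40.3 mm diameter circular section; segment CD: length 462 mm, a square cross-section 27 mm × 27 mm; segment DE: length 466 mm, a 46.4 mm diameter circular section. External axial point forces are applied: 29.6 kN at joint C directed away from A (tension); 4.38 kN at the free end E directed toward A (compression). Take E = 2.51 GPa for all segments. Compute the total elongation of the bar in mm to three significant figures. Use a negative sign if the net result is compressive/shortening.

2.17 mm

Internal axial forces (sectioning from the free end, tension +): N_DE = -4.38 kN, N_CD = -4.38 kN, N_BC = 25.22 kN, N_AB = 25.22 kN.
A_BC = 1276 mm².
A_CD = 729 mm².
A_DE = 1691 mm².
δ_AB = 25220·567/(3470·2510) = 1.642 mm
δ_BC = 25220·268/(1276·2510) = 2.111 mm
δ_CD = -4380·462/(729·2510) = -1.106 mm
δ_DE = -4380·466/(1691·2510) = -0.4809 mm
δ = Σδ_i = 2.166 mm.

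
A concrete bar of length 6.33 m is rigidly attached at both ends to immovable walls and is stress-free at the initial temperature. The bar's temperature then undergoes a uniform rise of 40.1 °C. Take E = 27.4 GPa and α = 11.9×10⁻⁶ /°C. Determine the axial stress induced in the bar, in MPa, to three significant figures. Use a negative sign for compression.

Free thermal expansion αLΔT = 11.9e-6 · 6330 · 40.1 = 3.021 mm.
The walls impose strain ε = −(3.021)/6330 = -4.7719e-04; σ = Eε = 27400 · -4.7719e-04 = -13.08 MPa.

-13.1 MPa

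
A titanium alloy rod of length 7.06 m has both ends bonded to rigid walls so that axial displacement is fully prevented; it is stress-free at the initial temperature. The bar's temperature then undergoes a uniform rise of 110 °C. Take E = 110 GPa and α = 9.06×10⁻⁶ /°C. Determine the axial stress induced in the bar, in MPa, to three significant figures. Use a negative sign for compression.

-110 MPa

Free thermal expansion αLΔT = 9.06e-6 · 7060 · 110 = 7.036 mm.
The walls impose strain ε = −(7.036)/7060 = -9.9660e-04; σ = Eε = 110000 · -9.9660e-04 = -109.6 MPa.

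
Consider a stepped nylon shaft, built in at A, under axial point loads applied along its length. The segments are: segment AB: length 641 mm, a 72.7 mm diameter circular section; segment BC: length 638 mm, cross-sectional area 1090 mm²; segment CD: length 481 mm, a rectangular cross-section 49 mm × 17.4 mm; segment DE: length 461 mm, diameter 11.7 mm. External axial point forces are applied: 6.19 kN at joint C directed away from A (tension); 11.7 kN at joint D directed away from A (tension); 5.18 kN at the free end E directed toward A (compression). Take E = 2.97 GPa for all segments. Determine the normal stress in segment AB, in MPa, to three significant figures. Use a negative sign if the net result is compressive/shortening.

Internal axial forces (sectioning from the free end, tension +): N_DE = -5.18 kN, N_CD = 6.52 kN, N_BC = 12.71 kN, N_AB = 12.71 kN.
A_AB = 4151 mm².
σ_AB = N_AB/A_AB = 12710/4151 = 3.062 MPa.

3.06 MPa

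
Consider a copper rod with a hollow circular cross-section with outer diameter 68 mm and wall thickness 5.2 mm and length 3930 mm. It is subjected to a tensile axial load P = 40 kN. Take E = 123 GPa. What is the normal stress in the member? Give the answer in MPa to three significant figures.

A = 1026 mm².
σ = N/A = 40000/1026 = 38.99 MPa.

39.0 MPa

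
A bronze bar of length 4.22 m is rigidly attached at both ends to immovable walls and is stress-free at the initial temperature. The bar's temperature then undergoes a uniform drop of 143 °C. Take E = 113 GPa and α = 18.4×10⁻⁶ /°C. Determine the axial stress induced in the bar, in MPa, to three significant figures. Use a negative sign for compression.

297 MPa

Free thermal expansion αLΔT = 18.4e-6 · 4220 · -143 = -11.1 mm.
The walls impose strain ε = −(-11.1)/4220 = 2.6312e-03; σ = Eε = 113000 · 2.6312e-03 = 297.3 MPa.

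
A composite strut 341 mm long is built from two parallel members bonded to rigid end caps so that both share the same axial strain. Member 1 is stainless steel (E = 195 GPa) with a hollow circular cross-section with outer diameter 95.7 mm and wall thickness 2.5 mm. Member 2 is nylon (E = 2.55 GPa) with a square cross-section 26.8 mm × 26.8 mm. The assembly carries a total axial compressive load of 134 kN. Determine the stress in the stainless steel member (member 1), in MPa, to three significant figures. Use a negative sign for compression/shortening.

-181 MPa

A_1 = 732 mm².
A_2 = 718.2 mm².
Equal strain + equilibrium ⇒ each member carries load in proportion to AE: A₁E₁ = 142700000 N, A₂E₂ = 1832000 N, ΣAE = 144600000 N.
σ₁ = P·E₁/ΣAE = -134000·195000/144600000 = -180.7 MPa.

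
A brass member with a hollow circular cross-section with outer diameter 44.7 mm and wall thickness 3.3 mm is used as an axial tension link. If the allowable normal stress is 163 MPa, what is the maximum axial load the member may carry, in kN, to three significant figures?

70.0 kN

A = 429.2 mm².
P_max = σ_allow · A = 163 · 429.2 = 69960 N = 69.96 kN.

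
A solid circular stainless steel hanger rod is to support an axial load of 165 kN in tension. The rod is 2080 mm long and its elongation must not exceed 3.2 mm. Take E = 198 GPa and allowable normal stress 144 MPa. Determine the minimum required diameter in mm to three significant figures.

38.2 mm

Required area A ≥ P/σ_allow = 165000/144 = 1146 mm².
For a solid circular section, d ≥ √(4A/π) = 38.2 mm.
Elongation limit: A ≥ PL/(Eδ_allow) = 165000·2080/(198000·3.2) = 541.7 mm² ⇒ d ≥ 26.26 mm.
The stress limit governs.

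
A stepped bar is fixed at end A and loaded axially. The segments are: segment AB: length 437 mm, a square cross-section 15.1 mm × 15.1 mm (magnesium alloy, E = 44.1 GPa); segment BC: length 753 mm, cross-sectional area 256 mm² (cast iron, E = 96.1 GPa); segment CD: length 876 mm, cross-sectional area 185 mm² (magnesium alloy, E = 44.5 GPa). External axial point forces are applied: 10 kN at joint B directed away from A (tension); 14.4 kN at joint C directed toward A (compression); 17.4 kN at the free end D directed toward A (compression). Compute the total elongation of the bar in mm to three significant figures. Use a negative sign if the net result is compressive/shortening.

Internal axial forces (sectioning from the free end, tension +): N_CD = -17.4 kN, N_BC = -31.8 kN, N_AB = -21.8 kN.
A_AB = 228 mm².
δ_AB = -21800·437/(228·44100) = -0.9474 mm
δ_BC = -31800·753/(256·96100) = -0.9733 mm
δ_CD = -17400·876/(185·44500) = -1.851 mm
δ = Σδ_i = -3.772 mm.

-3.77 mm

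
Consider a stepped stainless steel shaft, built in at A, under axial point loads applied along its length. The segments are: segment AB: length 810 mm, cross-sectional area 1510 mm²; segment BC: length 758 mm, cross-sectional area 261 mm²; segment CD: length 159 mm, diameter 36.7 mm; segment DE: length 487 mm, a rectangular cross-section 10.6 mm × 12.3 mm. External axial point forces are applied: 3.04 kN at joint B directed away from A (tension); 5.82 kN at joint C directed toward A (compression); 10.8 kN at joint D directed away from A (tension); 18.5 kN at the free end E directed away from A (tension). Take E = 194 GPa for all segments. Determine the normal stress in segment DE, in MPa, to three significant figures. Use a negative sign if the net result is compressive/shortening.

Internal axial forces (sectioning from the free end, tension +): N_DE = 18.5 kN, N_CD = 29.3 kN, N_BC = 23.48 kN, N_AB = 26.52 kN.
A_DE = 130.4 mm².
σ_DE = N_DE/A_DE = 18500/130.4 = 141.9 MPa.

142 MPa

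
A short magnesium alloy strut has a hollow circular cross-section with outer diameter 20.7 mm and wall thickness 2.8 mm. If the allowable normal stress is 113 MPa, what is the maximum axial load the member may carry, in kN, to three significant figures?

17.8 kN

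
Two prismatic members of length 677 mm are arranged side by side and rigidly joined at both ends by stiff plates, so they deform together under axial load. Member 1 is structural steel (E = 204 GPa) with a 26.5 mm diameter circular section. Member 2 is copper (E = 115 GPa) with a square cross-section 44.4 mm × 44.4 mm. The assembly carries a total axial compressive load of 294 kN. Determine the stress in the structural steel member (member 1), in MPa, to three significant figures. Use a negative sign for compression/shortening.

A_1 = 551.5 mm².
A_2 = 1971 mm².
Equal strain + equilibrium ⇒ each member carries load in proportion to AE: A₁E₁ = 112500000 N, A₂E₂ = 226700000 N, ΣAE = 339200000 N.
σ₁ = P·E₁/ΣAE = -294000·204000/339200000 = -176.8 MPa.

-177 MPa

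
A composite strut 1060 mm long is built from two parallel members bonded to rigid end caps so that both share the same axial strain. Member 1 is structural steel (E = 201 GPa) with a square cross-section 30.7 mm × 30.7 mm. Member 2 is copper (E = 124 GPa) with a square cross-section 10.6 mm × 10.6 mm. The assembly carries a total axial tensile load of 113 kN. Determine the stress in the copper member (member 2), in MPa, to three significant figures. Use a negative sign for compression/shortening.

68.9 MPa

A_1 = 942.5 mm².
A_2 = 112.4 mm².
Equal strain + equilibrium ⇒ each member carries load in proportion to AE: A₁E₁ = 189400000 N, A₂E₂ = 13930000 N, ΣAE = 203400000 N.
σ₂ = P·E₂/ΣAE = 113000·124000/203400000 = 68.9 MPa.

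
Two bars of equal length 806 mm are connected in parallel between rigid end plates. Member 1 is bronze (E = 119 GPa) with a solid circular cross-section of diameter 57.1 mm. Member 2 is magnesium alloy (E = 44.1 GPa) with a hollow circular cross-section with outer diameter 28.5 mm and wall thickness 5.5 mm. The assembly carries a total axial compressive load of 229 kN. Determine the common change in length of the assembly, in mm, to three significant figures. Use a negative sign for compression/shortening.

A_1 = 2561 mm².
A_2 = 397.4 mm².
Equal strain + equilibrium ⇒ each member carries load in proportion to AE: A₁E₁ = 304700000 N, A₂E₂ = 17530000 N, ΣAE = 322300000 N.
δ = PL/ΣAE = -229000·806/322300000 = -0.5728 mm.

-0.573 mm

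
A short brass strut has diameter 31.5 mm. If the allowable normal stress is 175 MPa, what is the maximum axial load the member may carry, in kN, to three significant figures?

136 kN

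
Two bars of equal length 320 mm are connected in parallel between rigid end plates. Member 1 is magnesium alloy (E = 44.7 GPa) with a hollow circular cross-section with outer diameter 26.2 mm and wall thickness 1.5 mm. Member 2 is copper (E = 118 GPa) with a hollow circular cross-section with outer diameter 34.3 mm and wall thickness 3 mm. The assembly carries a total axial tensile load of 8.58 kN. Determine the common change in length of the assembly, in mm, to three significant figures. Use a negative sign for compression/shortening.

A_1 = 116.4 mm².
A_2 = 295 mm².
Equal strain + equilibrium ⇒ each member carries load in proportion to AE: A₁E₁ = 5203000 N, A₂E₂ = 34810000 N, ΣAE = 40010000 N.
δ = PL/ΣAE = 8580·320/40010000 = 0.06862 mm.

0.0686 mm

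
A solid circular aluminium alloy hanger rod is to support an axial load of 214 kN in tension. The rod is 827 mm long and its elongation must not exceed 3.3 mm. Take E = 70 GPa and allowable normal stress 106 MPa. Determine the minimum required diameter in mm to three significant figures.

50.7 mm

Required area A ≥ P/σ_allow = 214000/106 = 2019 mm².
For a solid circular section, d ≥ √(4A/π) = 50.7 mm.
Elongation limit: A ≥ PL/(Eδ_allow) = 214000·827/(70000·3.3) = 766.1 mm² ⇒ d ≥ 31.23 mm.
The stress limit governs.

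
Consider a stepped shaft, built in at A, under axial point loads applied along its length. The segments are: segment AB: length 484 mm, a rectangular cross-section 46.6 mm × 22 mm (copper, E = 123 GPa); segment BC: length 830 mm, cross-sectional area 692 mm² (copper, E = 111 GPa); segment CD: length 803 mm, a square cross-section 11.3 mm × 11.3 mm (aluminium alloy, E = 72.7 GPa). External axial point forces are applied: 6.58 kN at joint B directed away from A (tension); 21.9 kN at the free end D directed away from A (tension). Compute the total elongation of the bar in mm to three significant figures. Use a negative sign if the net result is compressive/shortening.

Internal axial forces (sectioning from the free end, tension +): N_CD = 21.9 kN, N_BC = 21.9 kN, N_AB = 28.48 kN.
A_AB = 1025 mm².
A_CD = 127.7 mm².
δ_AB = 28480·484/(1025·123000) = 0.1093 mm
δ_BC = 21900·830/(692·111000) = 0.2366 mm
δ_CD = 21900·803/(127.7·72700) = 1.894 mm
δ = Σδ_i = 2.24 mm.

2.24 mm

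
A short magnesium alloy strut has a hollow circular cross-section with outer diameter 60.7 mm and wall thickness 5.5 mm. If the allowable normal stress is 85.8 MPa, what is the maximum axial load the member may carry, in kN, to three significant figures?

81.8 kN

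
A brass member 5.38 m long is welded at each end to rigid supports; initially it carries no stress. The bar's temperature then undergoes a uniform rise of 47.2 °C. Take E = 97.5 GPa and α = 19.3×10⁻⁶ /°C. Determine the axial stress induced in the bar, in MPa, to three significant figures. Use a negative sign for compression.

-88.8 MPa

Free thermal expansion αLΔT = 19.3e-6 · 5380 · 47.2 = 4.901 mm.
The walls impose strain ε = −(4.901)/5380 = -9.1096e-04; σ = Eε = 97500 · -9.1096e-04 = -88.82 MPa.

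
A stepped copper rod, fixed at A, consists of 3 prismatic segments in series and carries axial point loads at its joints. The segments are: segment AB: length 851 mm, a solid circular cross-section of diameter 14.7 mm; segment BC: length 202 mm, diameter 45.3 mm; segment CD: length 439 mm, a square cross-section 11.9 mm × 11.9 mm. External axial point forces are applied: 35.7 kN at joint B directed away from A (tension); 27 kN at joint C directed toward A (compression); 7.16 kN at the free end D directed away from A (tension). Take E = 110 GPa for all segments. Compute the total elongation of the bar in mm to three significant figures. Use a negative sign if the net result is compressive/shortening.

0.902 mm

Internal axial forces (sectioning from the free end, tension +): N_CD = 7.16 kN, N_BC = -19.84 kN, N_AB = 15.86 kN.
A_AB = 169.7 mm².
A_BC = 1612 mm².
A_CD = 141.6 mm².
δ_AB = 15860·851/(169.7·110000) = 0.723 mm
δ_BC = -19840·202/(1612·110000) = -0.02261 mm
δ_CD = 7160·439/(141.6·110000) = 0.2018 mm
δ = Σδ_i = 0.9021 mm.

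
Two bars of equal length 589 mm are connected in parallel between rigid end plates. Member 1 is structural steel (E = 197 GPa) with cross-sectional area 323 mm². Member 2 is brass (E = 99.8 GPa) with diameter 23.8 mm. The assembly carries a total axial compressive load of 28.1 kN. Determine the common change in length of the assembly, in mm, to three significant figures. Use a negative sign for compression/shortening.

A_2 = 444.9 mm².
Equal strain + equilibrium ⇒ each member carries load in proportion to AE: A₁E₁ = 63630000 N, A₂E₂ = 44400000 N, ΣAE = 108000000 N.
δ = PL/ΣAE = -28100·589/108000000 = -0.1532 mm.

-0.153 mm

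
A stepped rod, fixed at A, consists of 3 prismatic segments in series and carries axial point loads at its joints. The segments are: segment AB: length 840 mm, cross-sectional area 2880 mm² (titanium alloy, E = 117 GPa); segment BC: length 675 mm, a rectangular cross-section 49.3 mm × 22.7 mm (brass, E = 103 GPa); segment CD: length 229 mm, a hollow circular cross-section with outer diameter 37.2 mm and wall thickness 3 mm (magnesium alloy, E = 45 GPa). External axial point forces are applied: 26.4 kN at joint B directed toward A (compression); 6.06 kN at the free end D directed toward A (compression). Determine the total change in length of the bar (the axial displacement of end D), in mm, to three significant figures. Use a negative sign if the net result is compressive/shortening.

-0.212 mm

Internal axial forces (sectioning from the free end, tension +): N_CD = -6.06 kN, N_BC = -6.06 kN, N_AB = -32.46 kN.
A_BC = 1119 mm².
A_CD = 322.3 mm².
δ_AB = -32460·840/(2880·117000) = -0.08092 mm
δ_BC = -6060·675/(1119·103000) = -0.03549 mm
δ_CD = -6060·229/(322.3·45000) = -0.09567 mm
δ = Σδ_i = -0.2121 mm.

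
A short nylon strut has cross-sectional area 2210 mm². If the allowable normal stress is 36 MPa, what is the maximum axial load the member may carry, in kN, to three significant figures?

79.6 kN

P_max = σ_allow · A = 36 · 2210 = 79560 N = 79.56 kN.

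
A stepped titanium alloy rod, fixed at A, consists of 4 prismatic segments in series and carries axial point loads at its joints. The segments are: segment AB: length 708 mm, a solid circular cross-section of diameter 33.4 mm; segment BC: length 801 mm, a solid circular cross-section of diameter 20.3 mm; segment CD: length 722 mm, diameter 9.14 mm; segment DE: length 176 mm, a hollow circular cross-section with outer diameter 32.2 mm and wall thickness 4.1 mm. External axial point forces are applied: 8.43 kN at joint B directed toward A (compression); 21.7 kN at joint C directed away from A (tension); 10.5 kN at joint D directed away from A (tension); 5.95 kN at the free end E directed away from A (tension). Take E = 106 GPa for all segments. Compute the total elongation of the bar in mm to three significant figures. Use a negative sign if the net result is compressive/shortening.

2.85 mm

Internal axial forces (sectioning from the free end, tension +): N_DE = 5.95 kN, N_CD = 16.45 kN, N_BC = 38.15 kN, N_AB = 29.72 kN.
A_AB = 876.2 mm².
A_BC = 323.7 mm².
A_CD = 65.61 mm².
A_DE = 361.9 mm².
δ_AB = 29720·708/(876.2·106000) = 0.2266 mm
δ_BC = 38150·801/(323.7·106000) = 0.8907 mm
δ_CD = 16450·722/(65.61·106000) = 1.708 mm
δ_DE = 5950·176/(361.9·106000) = 0.0273 mm
δ = Σδ_i = 2.852 mm.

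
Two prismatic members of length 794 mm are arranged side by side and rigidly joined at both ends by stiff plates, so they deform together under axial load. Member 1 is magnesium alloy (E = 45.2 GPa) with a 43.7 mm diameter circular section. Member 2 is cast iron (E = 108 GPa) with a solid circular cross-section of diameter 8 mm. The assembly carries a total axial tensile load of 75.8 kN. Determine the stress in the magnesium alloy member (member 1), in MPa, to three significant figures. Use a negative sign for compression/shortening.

A_1 = 1500 mm².
A_2 = 50.27 mm².
Equal strain + equilibrium ⇒ each member carries load in proportion to AE: A₁E₁ = 67790000 N, A₂E₂ = 5429000 N, ΣAE = 73220000 N.
σ₁ = P·E₁/ΣAE = 75800·45200/73220000 = 46.79 MPa.

46.8 MPa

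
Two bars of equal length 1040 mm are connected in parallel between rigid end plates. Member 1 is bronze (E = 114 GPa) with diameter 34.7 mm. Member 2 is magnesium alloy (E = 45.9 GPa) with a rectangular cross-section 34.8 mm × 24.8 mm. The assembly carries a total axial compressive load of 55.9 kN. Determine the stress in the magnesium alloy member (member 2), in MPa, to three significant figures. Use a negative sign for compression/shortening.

-17.4 MPa

A_1 = 945.7 mm².
A_2 = 863 mm².
Equal strain + equilibrium ⇒ each member carries load in proportion to AE: A₁E₁ = 107800000 N, A₂E₂ = 39610000 N, ΣAE = 147400000 N.
σ₂ = P·E₂/ΣAE = -55900·45900/147400000 = -17.4 MPa.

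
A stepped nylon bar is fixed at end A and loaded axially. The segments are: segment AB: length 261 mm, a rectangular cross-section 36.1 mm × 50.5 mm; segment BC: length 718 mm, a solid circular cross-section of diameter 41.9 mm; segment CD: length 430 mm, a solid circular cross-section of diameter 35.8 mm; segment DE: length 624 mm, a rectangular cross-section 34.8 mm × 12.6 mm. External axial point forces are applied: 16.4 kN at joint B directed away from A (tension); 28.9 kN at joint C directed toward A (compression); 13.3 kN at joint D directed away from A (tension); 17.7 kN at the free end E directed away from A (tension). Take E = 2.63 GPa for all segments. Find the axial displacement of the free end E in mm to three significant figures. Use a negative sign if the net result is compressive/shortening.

Internal axial forces (sectioning from the free end, tension +): N_DE = 17.7 kN, N_CD = 31 kN, N_BC = 2.1 kN, N_AB = 18.5 kN.
A_AB = 1823 mm².
A_BC = 1379 mm².
A_CD = 1007 mm².
A_DE = 438.5 mm².
δ_AB = 18500·261/(1823·2630) = 1.007 mm
δ_BC = 2100·718/(1379·2630) = 0.4158 mm
δ_CD = 31000·430/(1007·2630) = 5.035 mm
δ_DE = 17700·624/(438.5·2630) = 9.578 mm
δ = Σδ_i = 16.04 mm.

16.0 mm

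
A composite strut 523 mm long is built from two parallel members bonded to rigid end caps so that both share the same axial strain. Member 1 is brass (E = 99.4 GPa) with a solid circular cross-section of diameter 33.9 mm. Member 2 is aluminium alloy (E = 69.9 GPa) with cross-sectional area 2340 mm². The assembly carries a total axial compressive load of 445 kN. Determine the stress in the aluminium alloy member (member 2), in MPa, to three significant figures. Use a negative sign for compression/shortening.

A_1 = 902.6 mm².
Equal strain + equilibrium ⇒ each member carries load in proportion to AE: A₁E₁ = 89720000 N, A₂E₂ = 163600000 N, ΣAE = 253300000 N.
σ₂ = P·E₂/ΣAE = -445000·69900/253300000 = -122.8 MPa.

-123 MPa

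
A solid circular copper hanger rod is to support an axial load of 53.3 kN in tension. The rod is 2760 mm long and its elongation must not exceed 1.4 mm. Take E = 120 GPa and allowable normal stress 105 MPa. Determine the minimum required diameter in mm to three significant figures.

33.4 mm

Required area A ≥ P/σ_allow = 53300/105 = 507.6 mm².
For a solid circular section, d ≥ √(4A/π) = 25.42 mm.
Elongation limit: A ≥ PL/(Eδ_allow) = 53300·2760/(120000·1.4) = 875.6 mm² ⇒ d ≥ 33.39 mm.
The elongation limit governs.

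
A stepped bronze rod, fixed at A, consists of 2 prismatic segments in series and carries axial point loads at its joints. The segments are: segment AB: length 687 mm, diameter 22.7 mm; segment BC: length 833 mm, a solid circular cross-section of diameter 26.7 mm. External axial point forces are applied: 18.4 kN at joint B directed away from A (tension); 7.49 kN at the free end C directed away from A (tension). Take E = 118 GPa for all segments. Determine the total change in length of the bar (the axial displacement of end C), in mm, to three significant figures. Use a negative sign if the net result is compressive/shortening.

0.467 mm

Internal axial forces (sectioning from the free end, tension +): N_BC = 7.49 kN, N_AB = 25.89 kN.
A_AB = 404.7 mm².
A_BC = 559.9 mm².
δ_AB = 25890·687/(404.7·118000) = 0.3724 mm
δ_BC = 7490·833/(559.9·118000) = 0.09443 mm
δ = Σδ_i = 0.4669 mm.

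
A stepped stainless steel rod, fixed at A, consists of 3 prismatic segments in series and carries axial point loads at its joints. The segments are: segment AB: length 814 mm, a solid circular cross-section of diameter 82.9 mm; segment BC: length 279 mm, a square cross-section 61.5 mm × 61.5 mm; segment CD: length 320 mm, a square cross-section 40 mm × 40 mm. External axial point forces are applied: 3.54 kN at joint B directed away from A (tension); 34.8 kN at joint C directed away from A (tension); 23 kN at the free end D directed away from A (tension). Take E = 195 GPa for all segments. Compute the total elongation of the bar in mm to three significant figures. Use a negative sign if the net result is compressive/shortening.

0.0929 mm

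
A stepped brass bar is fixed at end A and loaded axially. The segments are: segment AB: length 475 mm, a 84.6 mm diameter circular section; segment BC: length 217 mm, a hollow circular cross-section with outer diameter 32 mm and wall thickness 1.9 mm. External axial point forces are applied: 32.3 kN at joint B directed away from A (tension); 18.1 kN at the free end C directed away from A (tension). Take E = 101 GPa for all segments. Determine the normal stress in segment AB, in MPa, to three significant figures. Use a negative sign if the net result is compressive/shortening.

Internal axial forces (sectioning from the free end, tension +): N_BC = 18.1 kN, N_AB = 50.4 kN.
A_AB = 5621 mm².
σ_AB = N_AB/A_AB = 50400/5621 = 8.966 MPa.

8.97 MPa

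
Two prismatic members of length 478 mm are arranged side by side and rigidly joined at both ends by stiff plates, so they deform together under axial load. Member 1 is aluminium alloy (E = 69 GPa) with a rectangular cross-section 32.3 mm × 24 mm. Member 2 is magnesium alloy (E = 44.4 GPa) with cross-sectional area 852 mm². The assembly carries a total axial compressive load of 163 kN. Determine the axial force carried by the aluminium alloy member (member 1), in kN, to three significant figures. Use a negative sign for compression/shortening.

-95.5 kN

A_1 = 775.2 mm².
Equal strain + equilibrium ⇒ each member carries load in proportion to AE: A₁E₁ = 53490000 N, A₂E₂ = 37830000 N, ΣAE = 91320000 N.
F₁ = P·A₁E₁/ΣAE = -163000·53490000/91320000 = -95480 N.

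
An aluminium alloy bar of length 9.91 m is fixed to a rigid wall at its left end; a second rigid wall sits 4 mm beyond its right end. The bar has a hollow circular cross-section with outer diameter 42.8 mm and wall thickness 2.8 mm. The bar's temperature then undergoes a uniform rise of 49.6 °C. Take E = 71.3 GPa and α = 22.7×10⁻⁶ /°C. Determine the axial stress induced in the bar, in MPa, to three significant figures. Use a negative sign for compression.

-51.5 MPa

Free thermal expansion αLΔT = 22.7e-6 · 9910 · 49.6 = 11.16 mm.
The walls engage after the gap closes; constrained expansion = 11.16 − 4 = 7.158 mm.
The walls impose strain ε = −(7.158)/9910 = -7.2229e-04; σ = Eε = 71300 · -7.2229e-04 = -51.5 MPa.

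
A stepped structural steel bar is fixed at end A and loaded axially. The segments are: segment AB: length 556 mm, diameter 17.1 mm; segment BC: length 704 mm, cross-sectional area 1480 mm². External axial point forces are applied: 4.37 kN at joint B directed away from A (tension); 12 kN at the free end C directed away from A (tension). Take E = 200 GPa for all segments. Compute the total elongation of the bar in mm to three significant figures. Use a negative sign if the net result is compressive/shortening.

0.227 mm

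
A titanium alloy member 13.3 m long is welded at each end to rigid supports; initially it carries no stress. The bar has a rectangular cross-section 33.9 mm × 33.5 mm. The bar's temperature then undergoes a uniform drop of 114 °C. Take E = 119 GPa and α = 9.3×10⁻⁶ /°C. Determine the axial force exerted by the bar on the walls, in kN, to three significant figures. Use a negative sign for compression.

Free thermal expansion αLΔT = 9.3e-6 · 13300 · -114 = -14.1 mm.
The walls impose strain ε = −(-14.1)/13300 = 1.0602e-03; σ = Eε = 119000 · 1.0602e-03 = 126.2 MPa.
Wall reaction R = σ·A = 126.2·1136 = 143300 N = 143.3 kN.

143 kN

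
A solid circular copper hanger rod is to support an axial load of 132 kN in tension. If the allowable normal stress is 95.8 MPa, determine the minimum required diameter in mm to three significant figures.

Required area A ≥ P/σ_allow = 132000/95.8 = 1378 mm².
For a solid circular section, d ≥ √(4A/π) = 41.89 mm.

41.9 mm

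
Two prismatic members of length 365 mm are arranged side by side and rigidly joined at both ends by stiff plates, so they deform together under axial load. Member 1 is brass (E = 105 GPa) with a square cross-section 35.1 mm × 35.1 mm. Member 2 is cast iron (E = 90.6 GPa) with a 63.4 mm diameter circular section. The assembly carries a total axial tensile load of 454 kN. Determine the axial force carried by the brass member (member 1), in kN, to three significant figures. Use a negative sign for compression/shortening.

141 kN

A_1 = 1232 mm².
A_2 = 3157 mm².
Equal strain + equilibrium ⇒ each member carries load in proportion to AE: A₁E₁ = 129400000 N, A₂E₂ = 286000000 N, ΣAE = 415400000 N.
F₁ = P·A₁E₁/ΣAE = 454000·129400000/415400000 = 141400 N.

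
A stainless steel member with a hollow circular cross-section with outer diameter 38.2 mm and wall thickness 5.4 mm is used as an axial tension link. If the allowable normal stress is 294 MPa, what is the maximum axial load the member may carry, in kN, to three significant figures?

A = 556.4 mm².
P_max = σ_allow · A = 294 · 556.4 = 163600 N = 163.6 kN.

164 kN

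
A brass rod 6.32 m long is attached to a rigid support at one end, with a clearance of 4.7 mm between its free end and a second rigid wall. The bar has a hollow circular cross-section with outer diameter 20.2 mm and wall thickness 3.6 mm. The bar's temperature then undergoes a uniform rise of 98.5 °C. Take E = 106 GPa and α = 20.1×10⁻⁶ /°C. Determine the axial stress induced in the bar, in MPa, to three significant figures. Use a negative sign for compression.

-131 MPa

Free thermal expansion αLΔT = 20.1e-6 · 6320 · 98.5 = 12.51 mm.
The walls engage after the gap closes; constrained expansion = 12.51 − 4.7 = 7.813 mm.
The walls impose strain ε = −(7.813)/6320 = -1.2362e-03; σ = Eε = 106000 · -1.2362e-03 = -131 MPa.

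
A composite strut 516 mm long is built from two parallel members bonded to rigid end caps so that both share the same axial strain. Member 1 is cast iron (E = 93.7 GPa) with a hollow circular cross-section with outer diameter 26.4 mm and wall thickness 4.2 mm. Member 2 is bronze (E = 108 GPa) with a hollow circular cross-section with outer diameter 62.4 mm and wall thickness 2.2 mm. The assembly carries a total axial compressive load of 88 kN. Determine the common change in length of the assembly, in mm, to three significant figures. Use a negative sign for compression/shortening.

-0.627 mm

A_1 = 292.9 mm².
A_2 = 416.1 mm².
Equal strain + equilibrium ⇒ each member carries load in proportion to AE: A₁E₁ = 27450000 N, A₂E₂ = 44940000 N, ΣAE = 72380000 N.
δ = PL/ΣAE = -88000·516/72380000 = -0.6273 mm.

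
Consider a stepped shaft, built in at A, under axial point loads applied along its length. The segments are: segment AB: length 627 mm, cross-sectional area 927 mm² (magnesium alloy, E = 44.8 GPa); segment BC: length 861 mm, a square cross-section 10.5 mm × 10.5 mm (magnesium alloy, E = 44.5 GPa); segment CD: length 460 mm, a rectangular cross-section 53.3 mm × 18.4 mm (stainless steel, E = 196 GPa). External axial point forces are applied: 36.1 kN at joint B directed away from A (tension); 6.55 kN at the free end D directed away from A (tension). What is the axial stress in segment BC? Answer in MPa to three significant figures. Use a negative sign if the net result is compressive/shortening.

59.4 MPa

Internal axial forces (sectioning from the free end, tension +): N_CD = 6.55 kN, N_BC = 6.55 kN, N_AB = 42.65 kN.
A_BC = 110.2 mm².
σ_BC = N_BC/A_BC = 6550/110.2 = 59.41 MPa.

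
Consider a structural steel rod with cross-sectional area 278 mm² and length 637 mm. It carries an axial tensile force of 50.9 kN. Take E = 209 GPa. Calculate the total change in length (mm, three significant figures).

δ_mech = NL/(AE) = 50900·637/(278·209000) = 0.558 mm.

0.558 mm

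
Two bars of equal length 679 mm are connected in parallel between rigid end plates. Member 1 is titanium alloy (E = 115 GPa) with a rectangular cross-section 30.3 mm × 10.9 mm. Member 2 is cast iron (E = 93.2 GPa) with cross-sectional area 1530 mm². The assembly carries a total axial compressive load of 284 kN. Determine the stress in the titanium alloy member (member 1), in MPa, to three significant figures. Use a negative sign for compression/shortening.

-181 MPa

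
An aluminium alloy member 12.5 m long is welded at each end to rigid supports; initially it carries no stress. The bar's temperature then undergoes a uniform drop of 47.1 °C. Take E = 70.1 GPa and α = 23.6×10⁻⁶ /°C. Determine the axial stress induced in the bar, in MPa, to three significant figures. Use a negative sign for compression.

77.9 MPa

Free thermal expansion αLΔT = 23.6e-6 · 12500 · -47.1 = -13.89 mm.
The walls impose strain ε = −(-13.89)/12500 = 1.1116e-03; σ = Eε = 70100 · 1.1116e-03 = 77.92 MPa.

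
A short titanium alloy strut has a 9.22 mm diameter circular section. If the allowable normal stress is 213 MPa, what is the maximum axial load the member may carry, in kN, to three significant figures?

14.2 kN

A = 66.77 mm².
P_max = σ_allow · A = 213 · 66.77 = 14220 N = 14.22 kN.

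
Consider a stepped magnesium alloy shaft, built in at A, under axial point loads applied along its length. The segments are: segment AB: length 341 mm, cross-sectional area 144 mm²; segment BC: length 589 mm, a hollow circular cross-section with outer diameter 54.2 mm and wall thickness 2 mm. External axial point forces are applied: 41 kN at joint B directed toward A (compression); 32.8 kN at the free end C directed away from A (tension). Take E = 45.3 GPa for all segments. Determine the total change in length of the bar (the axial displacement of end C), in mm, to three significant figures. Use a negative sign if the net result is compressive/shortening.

0.872 mm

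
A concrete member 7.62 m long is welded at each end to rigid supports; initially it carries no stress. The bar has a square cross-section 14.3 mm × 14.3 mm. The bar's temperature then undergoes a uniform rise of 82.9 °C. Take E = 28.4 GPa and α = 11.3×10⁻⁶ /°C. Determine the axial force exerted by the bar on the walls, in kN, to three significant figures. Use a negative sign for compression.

Free thermal expansion αLΔT = 11.3e-6 · 7620 · 82.9 = 7.138 mm.
The walls impose strain ε = −(7.138)/7620 = -9.3677e-04; σ = Eε = 28400 · -9.3677e-04 = -26.6 MPa.
Wall reaction R = σ·A = -26.6·204.5 = -5440 N = -5.44 kN.

-5.44 kN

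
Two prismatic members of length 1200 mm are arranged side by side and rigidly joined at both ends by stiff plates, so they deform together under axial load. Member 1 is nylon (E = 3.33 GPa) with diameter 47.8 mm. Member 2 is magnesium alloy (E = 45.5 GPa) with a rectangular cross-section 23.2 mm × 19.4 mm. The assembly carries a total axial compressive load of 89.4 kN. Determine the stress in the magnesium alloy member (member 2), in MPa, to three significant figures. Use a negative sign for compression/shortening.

A_1 = 1795 mm².
A_2 = 450.1 mm².
Equal strain + equilibrium ⇒ each member carries load in proportion to AE: A₁E₁ = 5976000 N, A₂E₂ = 20480000 N, ΣAE = 26450000 N.
σ₂ = P·E₂/ΣAE = -89400·45500/26450000 = -153.8 MPa.

-154 MPa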